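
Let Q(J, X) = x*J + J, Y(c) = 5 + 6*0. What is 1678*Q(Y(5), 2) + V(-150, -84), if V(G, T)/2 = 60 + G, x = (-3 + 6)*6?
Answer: 159230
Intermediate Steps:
Y(c) = 5 (Y(c) = 5 + 0 = 5)
x = 18 (x = 3*6 = 18)
V(G, T) = 120 + 2*G (V(G, T) = 2*(60 + G) = 120 + 2*G)
Q(J, X) = 19*J (Q(J, X) = 18*J + J = 19*J)
1678*Q(Y(5), 2) + V(-150, -84) = 1678*(19*5) + (120 + 2*(-150)) = 1678*95 + (120 - 300) = 159410 - 180 = 159230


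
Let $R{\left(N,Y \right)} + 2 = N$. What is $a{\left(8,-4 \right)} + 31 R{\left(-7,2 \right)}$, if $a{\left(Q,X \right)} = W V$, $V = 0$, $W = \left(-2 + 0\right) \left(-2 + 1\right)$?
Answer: $-279$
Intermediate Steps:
$R{\left(N,Y \right)} = -2 + N$
$W = 2$ ($W = \left(-2\right) \left(-1\right) = 2$)
$a{\left(Q,X \right)} = 0$ ($a{\left(Q,X \right)} = 2 \cdot 0 = 0$)
$a{\left(8,-4 \right)} + 31 R{\left(-7,2 \right)} = 0 + 31 \left(-2 - 7\right) = 0 + 31 \left(-9\right) = 0 - 279 = -279$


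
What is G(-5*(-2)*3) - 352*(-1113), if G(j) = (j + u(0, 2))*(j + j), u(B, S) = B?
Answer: 393576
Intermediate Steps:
G(j) = 2*j² (G(j) = (j + 0)*(j + j) = j*(2*j) = 2*j²)
G(-5*(-2)*3) - 352*(-1113) = 2*(-5*(-2)*3)² - 352*(-1113) = 2*(10*3)² + 391776 = 2*30² + 391776 = 2*900 + 391776 = 1800 + 391776 = 393576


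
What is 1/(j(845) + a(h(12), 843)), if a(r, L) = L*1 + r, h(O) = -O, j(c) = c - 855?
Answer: 1/821 ≈ 0.0012180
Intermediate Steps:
j(c) = -855 + c
a(r, L) = L + r
1/(j(845) + a(h(12), 843)) = 1/((-855 + 845) + (843 - 1*12)) = 1/(-10 + (843 - 12)) = 1/(-10 + 831) = 1/821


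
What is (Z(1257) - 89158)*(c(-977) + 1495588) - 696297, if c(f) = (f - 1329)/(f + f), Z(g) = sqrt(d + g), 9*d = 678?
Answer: -130277514382551/977 + 487063543*sqrt(11991)/977 ≈ -1.3329e+11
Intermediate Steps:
d = 226/3 (d = (1/9)*678 = 226/3 ≈ 75.333)
Z(g) = sqrt(226/3 + g)
c(f) = (-1329 + f)/(2*f) (c(f) = (-1329 + f)/((2*f)) = (-1329 + f)*(1/(2*f)) = (-1329 + f)/(2*f))
(Z(1257) - 89158)*(c(-977) + 1495588) - 696297 = (sqrt(678 + 9*1257)/3 - 89158)*((1/2)*(-1329 - 977)/(-977) + 1495588) - 696297 = (sqrt(678 + 11313)/3 - 89158)*((1/2)*(-1/977)*(-2306) + 1495588) - 696297 = (sqrt(11991)/3 - 89158)*(1153/977 + 1495588) - 696297 = (-89158 + sqrt(11991)/3)*(1461190629/977) - 696297 = (-130276834100382/977 + 487063543*sqrt(11991)/977) - 696297 = -130277514382551/977 + 487063543*sqrt(11991)/977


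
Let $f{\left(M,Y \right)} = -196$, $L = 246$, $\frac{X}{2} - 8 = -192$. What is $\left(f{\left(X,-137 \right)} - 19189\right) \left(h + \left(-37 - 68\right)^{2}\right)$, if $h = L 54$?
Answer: $-471229965$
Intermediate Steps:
$X = -368$ ($X = 16 + 2 \left(-192\right) = 16 - 384 = -368$)
$h = 13284$ ($h = 246 \cdot 54 = 13284$)
$\left(f{\left(X,-137 \right)} - 19189\right) \left(h + \left(-37 - 68\right)^{2}\right) = \left(-196 - 19189\right) \left(13284 + \left(-37 - 68\right)^{2}\right) = - 19385 \left(13284 + \left(-37 - 68\right)^{2}\right) = - 19385 \left(13284 + \left(-105\right)^{2}\right) = - 19385 \left(13284 + 11025\right) = \left(-19385\right) 24309 = -471229965$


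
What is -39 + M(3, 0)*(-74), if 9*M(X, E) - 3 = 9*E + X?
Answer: -265/3 ≈ -88.333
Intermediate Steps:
M(X, E) = ⅓ + E + X/9 (M(X, E) = ⅓ + (9*E + X)/9 = ⅓ + (X + 9*E)/9 = ⅓ + (E + X/9) = ⅓ + E + X/9)
-39 + M(3, 0)*(-74) = -39 + (⅓ + 0 + (⅑)*3)*(-74) = -39 + (⅓ + 0 + ⅓)*(-74) = -39 + (⅔)*(-74) = -39 - 148/3 = -265/3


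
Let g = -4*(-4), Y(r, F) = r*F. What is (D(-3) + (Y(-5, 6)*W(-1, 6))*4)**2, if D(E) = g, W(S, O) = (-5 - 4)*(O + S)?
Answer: 29333056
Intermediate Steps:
Y(r, F) = F*r
W(S, O) = -9*O - 9*S (W(S, O) = -9*(O + S) = -9*O - 9*S)
g = 16
D(E) = 16
(D(-3) + (Y(-5, 6)*W(-1, 6))*4)**2 = (16 + ((6*(-5))*(-9*6 - 9*(-1)))*4)**2 = (16 - 30*(-54 + 9)*4)**2 = (16 - 30*(-45)*4)**2 = (16 + 1350*4)**2 = (16 + 5400)**2 = 5416**2 = 29333056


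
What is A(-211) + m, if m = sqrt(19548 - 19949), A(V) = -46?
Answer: -46 + I*sqrt(401) ≈ -46.0 + 20.025*I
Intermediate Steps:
m = I*sqrt(401) (m = sqrt(-401) = I*sqrt(401) ≈ 20.025*I)
A(-211) + m = -46 + I*sqrt(401)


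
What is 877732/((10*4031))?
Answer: 438866/20155 ≈ 21.775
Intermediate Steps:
877732/((10*4031)) = 877732/40310 = 877732*(1/40310) = 438866/20155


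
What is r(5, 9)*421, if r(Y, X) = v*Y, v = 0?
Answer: 0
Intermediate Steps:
r(Y, X) = 0 (r(Y, X) = 0*Y = 0)
r(5, 9)*421 = 0*421 = 0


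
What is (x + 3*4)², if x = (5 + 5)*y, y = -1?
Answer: 4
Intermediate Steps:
x = -10 (x = (5 + 5)*(-1) = 10*(-1) = -10)
(x + 3*4)² = (-10 + 3*4)² = (-10 + 12)² = 2² = 4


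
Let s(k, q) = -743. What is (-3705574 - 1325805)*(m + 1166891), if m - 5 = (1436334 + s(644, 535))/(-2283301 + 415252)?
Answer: -10967487843965951627/1868049 ≈ -5.8711e+12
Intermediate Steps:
m = 7904654/1868049 (m = 5 + (1436334 - 743)/(-2283301 + 415252) = 5 + 1435591/(-1868049) = 5 + 1435591*(-1/1868049) = 5 - 1435591/1868049 = 7904654/1868049 ≈ 4.2315)
(-3705574 - 1325805)*(m + 1166891) = (-3705574 - 1325805)*(7904654/1868049 + 1166891) = -5031379*2179817470313/1868049 = -10967487843965951627/1868049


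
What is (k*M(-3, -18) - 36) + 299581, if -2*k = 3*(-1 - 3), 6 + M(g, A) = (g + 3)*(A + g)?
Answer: 299509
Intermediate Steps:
M(g, A) = -6 + (3 + g)*(A + g) (M(g, A) = -6 + (g + 3)*(A + g) = -6 + (3 + g)*(A + g))
k = 6 (k = -3*(-1 - 3)/2 = -3*(-4)/2 = -1/2*(-12) = 6)
(k*M(-3, -18) - 36) + 299581 = (6*(-6 + (-3)**2 + 3*(-18) + 3*(-3) - 18*(-3)) - 36) + 299581 = (6*(-6 + 9 - 54 - 9 + 54) - 36) + 299581 = (6*(-6) - 36) + 299581 = (-36 - 36) + 299581 = -72 + 299581 = 299509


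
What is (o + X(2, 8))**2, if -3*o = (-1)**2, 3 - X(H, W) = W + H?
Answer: 484/9 ≈ 53.778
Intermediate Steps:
X(H, W) = 3 - H - W (X(H, W) = 3 - (W + H) = 3 - (H + W) = 3 + (-H - W) = 3 - H - W)
o = -1/3 (o = -1/3*(-1)**2 = -1/3*1 = -1/3 ≈ -0.33333)
(o + X(2, 8))**2 = (-1/3 + (3 - 1*2 - 1*8))**2 = (-1/3 + (3 - 2 - 8))**2 = (-1/3 - 7)**2 = (-22/3)**2 = 484/9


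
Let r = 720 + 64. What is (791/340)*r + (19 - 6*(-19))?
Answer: 166341/85 ≈ 1957.0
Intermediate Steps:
r = 784
(791/340)*r + (19 - 6*(-19)) = (791/340)*784 + (19 - 6*(-19)) = (791*(1/340))*784 + (19 + 114) = (791/340)*784 + 133 = 155036/85 + 133 = 166341/85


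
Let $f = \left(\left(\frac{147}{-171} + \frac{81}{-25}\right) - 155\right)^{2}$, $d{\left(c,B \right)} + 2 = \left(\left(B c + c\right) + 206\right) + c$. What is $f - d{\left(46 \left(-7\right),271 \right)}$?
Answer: $\frac{229490471839}{2030625} \approx 1.1301 \cdot 10^{5}$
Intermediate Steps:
$d{\left(c,B \right)} = 204 + 2 c + B c$ ($d{\left(c,B \right)} = -2 + \left(\left(\left(B c + c\right) + 206\right) + c\right) = -2 + \left(\left(\left(c + B c\right) + 206\right) + c\right) = -2 + \left(\left(206 + c + B c\right) + c\right) = -2 + \left(206 + 2 c + B c\right) = 204 + 2 c + B c$)
$f = \frac{51400598089}{2030625}$ ($f = \left(\left(147 \left(- \frac{1}{171}\right) + 81 \left(- \frac{1}{25}\right)\right) - 155\right)^{2} = \left(\left(- \frac{49}{57} - \frac{81}{25}\right) - 155\right)^{2} = \left(- \frac{5842}{1425} - 155\right)^{2} = \left(- \frac{226717}{1425}\right)^{2} = \frac{51400598089}{2030625} \approx 25313.0$)
$f - d{\left(46 \left(-7\right),271 \right)} = \frac{51400598089}{2030625} - \left(204 + 2 \cdot 46 \left(-7\right) + 271 \cdot 46 \left(-7\right)\right) = \frac{51400598089}{2030625} - \left(204 + 2 \left(-322\right) + 271 \left(-322\right)\right) = \frac{51400598089}{2030625} - \left(204 - 644 - 87262\right) = \frac{51400598089}{2030625} - -87702 = \frac{51400598089}{2030625} + 87702 = \frac{229490471839}{2030625}$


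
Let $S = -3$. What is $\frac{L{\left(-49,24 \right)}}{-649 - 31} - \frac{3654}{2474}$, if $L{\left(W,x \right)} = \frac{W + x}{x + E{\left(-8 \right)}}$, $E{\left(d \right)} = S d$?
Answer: $- \frac{11920471}{8075136} \approx -1.4762$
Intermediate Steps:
$E{\left(d \right)} = - 3 d$
$L{\left(W,x \right)} = \frac{W + x}{24 + x}$ ($L{\left(W,x \right)} = \frac{W + x}{x - -24} = \frac{W + x}{x + 24} = \frac{W + x}{24 + x}$)
$\frac{L{\left(-49,24 \right)}}{-649 - 31} - \frac{3654}{2474} = \frac{\frac{1}{24 + 24} \left(-49 + 24\right)}{-649 - 31} - \frac{3654}{2474} = \frac{\frac{1}{48} \left(-25\right)}{-680} - \frac{1827}{1237} = \frac{1}{48} \left(-25\right) \left(- \frac{1}{680}\right) - \frac{1827}{1237} = \left(- \frac{25}{48}\right) \left(- \frac{1}{680}\right) - \frac{1827}{1237} = \frac{5}{6528} - \frac{1827}{1237} = - \frac{11920471}{8075136}$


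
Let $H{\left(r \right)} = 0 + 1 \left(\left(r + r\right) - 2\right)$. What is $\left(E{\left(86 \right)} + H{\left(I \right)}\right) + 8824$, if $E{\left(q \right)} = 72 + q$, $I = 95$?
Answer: $9170$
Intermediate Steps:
$H{\left(r \right)} = -2 + 2 r$ ($H{\left(r \right)} = 0 + 1 \left(2 r - 2\right) = 0 + 1 \left(-2 + 2 r\right) = 0 + \left(-2 + 2 r\right) = -2 + 2 r$)
$\left(E{\left(86 \right)} + H{\left(I \right)}\right) + 8824 = \left(\left(72 + 86\right) + \left(-2 + 2 \cdot 95\right)\right) + 8824 = \left(158 + \left(-2 + 190\right)\right) + 8824 = \left(158 + 188\right) + 8824 = 346 + 8824 = 9170$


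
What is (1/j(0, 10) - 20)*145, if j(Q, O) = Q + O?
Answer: -5771/2 ≈ -2885.5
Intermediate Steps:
j(Q, O) = O + Q
(1/j(0, 10) - 20)*145 = (1/(10 + 0) - 20)*145 = (1/10 - 20)*145 = -199/10*145 = -5771/2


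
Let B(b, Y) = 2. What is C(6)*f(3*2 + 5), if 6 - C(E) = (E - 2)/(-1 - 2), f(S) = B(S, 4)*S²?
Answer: 5324/3 ≈ 1774.7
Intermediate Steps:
f(S) = 2*S²
C(E) = 16/3 + E/3 (C(E) = 6 - (E - 2)/(-1 - 2) = 6 - (-2 + E)/(-3) = 6 - (-2 + E)*(-1)/3 = 6 - (⅔ - E/3) = 6 + (-⅔ + E/3) = 16/3 + E/3)
C(6)*f(3*2 + 5) = (16/3 + (⅓)*6)*(2*(3*2 + 5)²) = (16/3 + 2)*(2*(6 + 5)²) = 22*(2*11²)/3 = 22*(2*121)/3 = (22/3)*242 = 5324/3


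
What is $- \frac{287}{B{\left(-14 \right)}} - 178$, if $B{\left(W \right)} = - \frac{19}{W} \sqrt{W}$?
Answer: $-178 + \frac{287 i \sqrt{14}}{19} \approx -178.0 + 56.519 i$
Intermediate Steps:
$B{\left(W \right)} = - \frac{19}{\sqrt{W}}$
$- \frac{287}{B{\left(-14 \right)}} - 178 = - \frac{287}{\left(-19\right) \frac{1}{\sqrt{-14}}} - 178 = - \frac{287}{\left(-19\right) \left(- \frac{i \sqrt{14}}{14}\right)} - 178 = - \frac{287}{\frac{19}{14} i \sqrt{14}} - 178 = - 287 \left(- \frac{i \sqrt{14}}{19}\right) - 178 = \frac{287 i \sqrt{14}}{19} - 178 = -178 + \frac{287 i \sqrt{14}}{19}$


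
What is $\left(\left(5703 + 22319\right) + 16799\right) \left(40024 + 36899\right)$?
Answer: $3447765783$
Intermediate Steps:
$\left(\left(5703 + 22319\right) + 16799\right) \left(40024 + 36899\right) = \left(28022 + 16799\right) 76923 = 44821 \cdot 76923 = 3447765783$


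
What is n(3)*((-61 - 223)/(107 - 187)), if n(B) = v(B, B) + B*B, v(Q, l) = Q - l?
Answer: 639/20 ≈ 31.950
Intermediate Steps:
n(B) = B² (n(B) = (B - B) + B*B = 0 + B² = B²)
n(3)*((-61 - 223)/(107 - 187)) = 3²*((-61 - 223)/(107 - 187)) = 9*(-284/(-80)) = 9*(-284*(-1/80)) = 9*(71/20) = 639/20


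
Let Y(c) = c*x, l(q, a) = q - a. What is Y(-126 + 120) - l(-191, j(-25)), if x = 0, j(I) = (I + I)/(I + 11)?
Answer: 1362/7 ≈ 194.57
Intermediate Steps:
j(I) = 2*I/(11 + I) (j(I) = (2*I)/(11 + I) = 2*I/(11 + I))
Y(c) = 0 (Y(c) = c*0 = 0)
Y(-126 + 120) - l(-191, j(-25)) = 0 - (-191 - 2*(-25)/(11 - 25)) = 0 - (-191 - 2*(-25)/(-14)) = 0 - (-191 - 2*(-25)*(-1)/14) = 0 - (-191 - 1*25/7) = 0 - (-191 - 25/7) = 0 - 1*(-1362/7) = 0 + 1362/7 = 1362/7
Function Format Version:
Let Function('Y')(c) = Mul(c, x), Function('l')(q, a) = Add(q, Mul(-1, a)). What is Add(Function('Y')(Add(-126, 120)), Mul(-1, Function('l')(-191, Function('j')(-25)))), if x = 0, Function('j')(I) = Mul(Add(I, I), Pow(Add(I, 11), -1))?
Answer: Rational(1362, 7) ≈ 194.57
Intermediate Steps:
Function('j')(I) = Mul(2, I, Pow(Add(11, I), -1)) (Function('j')(I) = Mul(Mul(2, I), Pow(Add(11, I), -1)) = Mul(2, I, Pow(Add(11, I), -1)))
Function('Y')(c) = 0 (Function('Y')(c) = Mul(c, 0) = 0)
Add(Function('Y')(Add(-126, 120)), Mul(-1, Function('l')(-191, Function('j')(-25)))) = Add(0, Mul(-1, Add(-191, Mul(-1, Mul(2, -25, Pow(Add(11, -25), -1)))))) = Add(0, Mul(-1, Add(-191, Mul(-1, Mul(2, -25, Pow(-14, -1)))))) = Add(0, Mul(-1, Add(-191, Mul(-1, Mul(2, -25, Rational(-1, 14)))))) = Add(0, Mul(-1, Add(-191, Mul(-1, Rational(25, 7))))) = Add(0, Mul(-1, Add(-191, Rational(-25, 7)))) = Add(0, Mul(-1, Rational(-1362, 7))) = Add(0, Rational(1362, 7)) = Rational(1362, 7)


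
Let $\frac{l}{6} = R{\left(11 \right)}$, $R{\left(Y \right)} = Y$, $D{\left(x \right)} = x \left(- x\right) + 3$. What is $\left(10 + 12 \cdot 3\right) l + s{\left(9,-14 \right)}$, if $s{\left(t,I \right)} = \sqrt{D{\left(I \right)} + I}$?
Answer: $3036 + 3 i \sqrt{23} \approx 3036.0 + 14.387 i$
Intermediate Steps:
$D{\left(x \right)} = 3 - x^{2}$ ($D{\left(x \right)} = - x^{2} + 3 = 3 - x^{2}$)
$s{\left(t,I \right)} = \sqrt{3 + I - I^{2}}$ ($s{\left(t,I \right)} = \sqrt{\left(3 - I^{2}\right) + I} = \sqrt{3 + I - I^{2}}$)
$l = 66$ ($l = 6 \cdot 11 = 66$)
$\left(10 + 12 \cdot 3\right) l + s{\left(9,-14 \right)} = \left(10 + 12 \cdot 3\right) 66 + \sqrt{3 - 14 - \left(-14\right)^{2}} = \left(10 + 36\right) 66 + \sqrt{3 - 14 - 196} = 46 \cdot 66 + \sqrt{3 - 14 - 196} = 3036 + \sqrt{-207} = 3036 + 3 i \sqrt{23}$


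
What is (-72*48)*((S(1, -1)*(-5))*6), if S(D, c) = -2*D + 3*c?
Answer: -518400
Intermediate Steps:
(-72*48)*((S(1, -1)*(-5))*6) = (-72*48)*(((-2*1 + 3*(-1))*(-5))*6) = -3456*(-2 - 3)*(-5)*6 = -3456*(-5*(-5))*6 = -86400*6 = -3456*150 = -518400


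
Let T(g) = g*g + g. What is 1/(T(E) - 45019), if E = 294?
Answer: 1/41711 ≈ 2.3974e-5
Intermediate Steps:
T(g) = g + g**2 (T(g) = g**2 + g = g + g**2)
1/(T(E) - 45019) = 1/(294*(1 + 294) - 45019) = 1/(294*295 - 45019) = 1/(86730 - 45019) = 1/41711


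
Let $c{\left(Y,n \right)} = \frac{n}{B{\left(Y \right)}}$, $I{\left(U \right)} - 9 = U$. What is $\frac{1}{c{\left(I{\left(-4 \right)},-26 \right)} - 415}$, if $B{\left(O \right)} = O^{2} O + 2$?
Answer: $- \frac{127}{52731} \approx -0.0024084$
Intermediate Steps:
$B{\left(O \right)} = 2 + O^{3}$ ($B{\left(O \right)} = O^{3} + 2 = 2 + O^{3}$)
$I{\left(U \right)} = 9 + U$
$c{\left(Y,n \right)} = \frac{n}{2 + Y^{3}}$
$\frac{1}{c{\left(I{\left(-4 \right)},-26 \right)} - 415} = \frac{1}{- \frac{26}{2 + \left(9 - 4\right)^{3}} - 415} = \frac{1}{- \frac{26}{2 + 5^{3}} - 415} = \frac{1}{- \frac{26}{2 + 125} - 415} = \frac{1}{- \frac{26}{127} - 415} = \frac{1}{- \frac{52731}{127}} = - \frac{127}{52731}$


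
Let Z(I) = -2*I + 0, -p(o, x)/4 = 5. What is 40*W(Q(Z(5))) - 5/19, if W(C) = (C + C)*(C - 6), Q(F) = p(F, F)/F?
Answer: -12165/19 ≈ -640.26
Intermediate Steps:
p(o, x) = -20 (p(o, x) = -4*5 = -20)
Z(I) = -2*I
Q(F) = -20/F
W(C) = 2*C*(-6 + C) (W(C) = (2*C)*(-6 + C) = 2*C*(-6 + C))
40*W(Q(Z(5))) - 5/19 = 40*(2*(-20/((-2*5)))*(-6 - 20/((-2*5)))) - 5/19 = 40*(2*(-20/(-10))*(-6 - 20/(-10))) - 5*1/19 = 40*(2*(-20*(-1/10))*(-6 - 20*(-1/10))) - 5/19 = 40*(2*2*(-6 + 2)) - 5/19 = 40*(2*2*(-4)) - 5/19 = 40*(-16) - 5/19 = -640 - 5/19 = -12165/19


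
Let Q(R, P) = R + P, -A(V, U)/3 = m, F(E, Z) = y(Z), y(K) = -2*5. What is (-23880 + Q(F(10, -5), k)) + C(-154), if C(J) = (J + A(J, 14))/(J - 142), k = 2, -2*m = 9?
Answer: -14141415/592 ≈ -23888.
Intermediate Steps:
y(K) = -10
F(E, Z) = -10
m = -9/2 (m = -½*9 = -9/2 ≈ -4.5000)
A(V, U) = 27/2 (A(V, U) = -3*(-9/2) = 27/2)
C(J) = (27/2 + J)/(-142 + J) (C(J) = (J + 27/2)/(J - 142) = (27/2 + J)/(-142 + J))
Q(R, P) = P + R
(-23880 + Q(F(10, -5), k)) + C(-154) = (-23880 + (2 - 10)) + (27/2 - 154)/(-142 - 154) = (-23880 - 8) - 281/2/(-296) = -23888 - 1/296*(-281/2) = -23888 + 281/592 = -14141415/592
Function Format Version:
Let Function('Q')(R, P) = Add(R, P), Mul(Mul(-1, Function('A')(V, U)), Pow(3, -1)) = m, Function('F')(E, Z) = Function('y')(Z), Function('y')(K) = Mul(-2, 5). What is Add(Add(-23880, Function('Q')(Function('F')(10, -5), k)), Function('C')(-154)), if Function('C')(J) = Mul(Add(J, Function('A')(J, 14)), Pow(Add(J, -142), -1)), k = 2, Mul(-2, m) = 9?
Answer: Rational(-14141415, 592) ≈ -23888.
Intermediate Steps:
Function('y')(K) = -10
Function('F')(E, Z) = -10
m = Rational(-9, 2) (m = Mul(Rational(-1, 2), 9) = Rational(-9, 2) ≈ -4.5000)
Function('A')(V, U) = Rational(27, 2) (Function('A')(V, U) = Mul(-3, Rational(-9, 2)) = Rational(27, 2))
Function('C')(J) = Mul(Pow(Add(-142, J), -1), Add(Rational(27, 2), J)) (Function('C')(J) = Mul(Add(J, Rational(27, 2)), Pow(Add(J, -142), -1)) = Mul(Add(Rational(27, 2), J), Pow(Add(-142, J), -1)) = Mul(Pow(Add(-142, J), -1), Add(Rational(27, 2), J)))
Function('Q')(R, P) = Add(P, R)
Add(Add(-23880, Function('Q')(Function('F')(10, -5), k)), Function('C')(-154)) = Add(Add(-23880, Add(2, -10)), Mul(Pow(Add(-142, -154), -1), Add(Rational(27, 2), -154))) = Add(Add(-23880, -8), Mul(Pow(-296, -1), Rational(-281, 2))) = Add(-23888, Mul(Rational(-1, 296), Rational(-281, 2))) = Add(-23888, Rational(281, 592)) = Rational(-14141415, 592)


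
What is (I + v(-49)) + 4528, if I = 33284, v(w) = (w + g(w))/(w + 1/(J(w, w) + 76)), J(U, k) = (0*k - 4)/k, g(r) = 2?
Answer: 6905516092/182623 ≈ 37813.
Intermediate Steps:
J(U, k) = -4/k (J(U, k) = (0 - 4)/k = -4/k)
v(w) = (2 + w)/(w + 1/(76 - 4/w)) (v(w) = (w + 2)/(w + 1/(-4/w + 76)) = (2 + w)/(w + 1/(76 - 4/w)))
(I + v(-49)) + 4528 = (33284 + 4*(-2 - 49*(37 + 19*(-49)))/(-49*(-3 + 76*(-49)))) + 4528 = (33284 + 4*(-1/49)*(-2 - 49*(37 - 931))/(-3 - 3724)) + 4528 = (33284 + 4*(-1/49)*(-2 - 49*(-894))/(-3727)) + 4528 = (33284 + 4*(-1/49)*(-1/3727)*(-2 + 43806)) + 4528 = (33284 + 4*(-1/49)*(-1/3727)*43804) + 4528 = (33284 + 175216/182623) + 4528 = 6078599148/182623 + 4528 = 6905516092/182623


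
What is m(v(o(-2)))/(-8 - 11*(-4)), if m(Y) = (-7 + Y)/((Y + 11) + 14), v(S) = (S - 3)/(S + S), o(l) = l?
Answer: -23/3780 ≈ -0.0060847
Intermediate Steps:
v(S) = (-3 + S)/(2*S) (v(S) = (-3 + S)/((2*S)) = (-3 + S)*(1/(2*S)) = (-3 + S)/(2*S))
m(Y) = (-7 + Y)/(25 + Y) (m(Y) = (-7 + Y)/((11 + Y) + 14) = (-7 + Y)/(25 + Y))
m(v(o(-2)))/(-8 - 11*(-4)) = ((-7 + (½)*(-3 - 2)/(-2))/(25 + (½)*(-3 - 2)/(-2)))/(-8 - 11*(-4)) = ((-7 + (½)*(-½)*(-5))/(25 + (½)*(-½)*(-5)))/(-8 + 44) = ((-7 + 5/4)/(25 + 5/4))/36 = (-23/4/(105/4))*(1/36) = ((4/105)*(-23/4))*(1/36) = -23/105*1/36 = -23/3780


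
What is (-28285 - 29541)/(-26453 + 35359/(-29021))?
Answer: 839084173/383863936 ≈ 2.1859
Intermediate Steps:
(-28285 - 29541)/(-26453 + 35359/(-29021)) = -57826/(-26453 + 35359*(-1/29021)) = -57826/(-26453 - 35359/29021) = -57826/(-767727872/29021) = -57826*(-29021/767727872) = 839084173/383863936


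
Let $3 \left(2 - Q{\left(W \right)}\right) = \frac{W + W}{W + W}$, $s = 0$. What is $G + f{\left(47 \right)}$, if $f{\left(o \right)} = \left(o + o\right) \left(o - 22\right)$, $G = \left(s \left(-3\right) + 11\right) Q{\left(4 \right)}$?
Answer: $\frac{7105}{3} \approx 2368.3$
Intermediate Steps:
$Q{\left(W \right)} = \frac{5}{3}$ ($Q{\left(W \right)} = 2 - \frac{\left(W + W\right) \frac{1}{W + W}}{3} = 2 - \frac{2 W \frac{1}{2 W}}{3} = 2 - \frac{1}{3} = \frac{5}{3}$)
$G = \frac{55}{3}$ ($G = \left(0 \left(-3\right) + 11\right) \frac{5}{3} = \left(0 + 11\right) \frac{5}{3} = 11 \cdot \frac{5}{3} = \frac{55}{3} \approx 18.333$)
$f{\left(o \right)} = 2 o \left(-22 + o\right)$
$G + f{\left(47 \right)} = \frac{55}{3} + 2 \cdot 47 \left(-22 + 47\right) = \frac{55}{3} + 2 \cdot 47 \cdot 25 = \frac{55}{3} + 2350 = \frac{7105}{3}$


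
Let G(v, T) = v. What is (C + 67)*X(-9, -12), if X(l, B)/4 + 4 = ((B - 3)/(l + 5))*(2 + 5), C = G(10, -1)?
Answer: 6853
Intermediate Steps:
C = 10
X(l, B) = -16 + 28*(-3 + B)/(5 + l) (X(l, B) = -16 + 4*(((B - 3)/(l + 5))*(2 + 5)) = -16 + 4*(((-3 + B)/(5 + l))*7) = -16 + 4*(7*(-3 + B)/(5 + l)) = -16 + 28*(-3 + B)/(5 + l))
(C + 67)*X(-9, -12) = (10 + 67)*(4*(-41 - 4*(-9) + 7*(-12))/(5 - 9)) = 77*(4*(-41 + 36 - 84)/(-4)) = 77*(4*(-1/4)*(-89)) = 77*89 = 6853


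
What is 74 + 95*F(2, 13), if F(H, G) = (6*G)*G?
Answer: 96404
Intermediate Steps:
F(H, G) = 6*G²
74 + 95*F(2, 13) = 74 + 95*(6*13²) = 74 + 95*(6*169) = 74 + 95*1014 = 74 + 96330 = 96404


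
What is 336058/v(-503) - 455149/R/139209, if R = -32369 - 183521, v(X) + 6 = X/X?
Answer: -2019966067856567/30053831010 ≈ -67212.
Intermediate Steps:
v(X) = -5 (v(X) = -6 + X/X = -6 + 1 = -5)
R = -215890
336058/v(-503) - 455149/R/139209 = 336058/(-5) - 455149/(-215890)/139209 = 336058*(-⅕) - 455149*(-1/215890)*(1/139209) = -336058/5 + (455149/215890)*(1/139209) = -336058/5 + 455149/30053831010 = -2019966067856567/30053831010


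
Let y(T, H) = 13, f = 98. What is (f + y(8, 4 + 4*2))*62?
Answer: 6882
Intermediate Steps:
(f + y(8, 4 + 4*2))*62 = (98 + 13)*62 = 111*62 = 6882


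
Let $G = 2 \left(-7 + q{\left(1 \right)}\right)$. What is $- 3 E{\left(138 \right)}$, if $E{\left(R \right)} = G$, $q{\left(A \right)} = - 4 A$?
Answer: $66$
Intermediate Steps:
$G = -22$ ($G = 2 \left(-7 - 4\right) = 2 \left(-11\right) = -22$)
$E{\left(R \right)} = -22$
$- 3 E{\left(138 \right)} = \left(-3\right) \left(-22\right) = 66$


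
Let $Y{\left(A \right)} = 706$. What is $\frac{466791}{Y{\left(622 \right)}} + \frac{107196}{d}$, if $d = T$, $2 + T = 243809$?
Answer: $\frac{37960864571}{57375914} \approx 661.62$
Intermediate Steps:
$T = 243807$ ($T = -2 + 243809 = 243807$)
$d = 243807$
$\frac{466791}{Y{\left(622 \right)}} + \frac{107196}{d} = \frac{466791}{706} + \frac{107196}{243807} = 466791 \cdot \frac{1}{706} + 107196 \cdot \frac{1}{243807} = \frac{466791}{706} + \frac{35732}{81269} = \frac{37960864571}{57375914}$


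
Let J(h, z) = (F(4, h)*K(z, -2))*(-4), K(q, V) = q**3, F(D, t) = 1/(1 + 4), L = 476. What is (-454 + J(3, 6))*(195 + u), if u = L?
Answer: -2102914/5 ≈ -4.2058e+5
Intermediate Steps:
F(D, t) = 1/5
u = 476
J(h, z) = -4*z**3/5 (J(h, z) = (z**3/5)*(-4) = -4*z**3/5)
(-454 + J(3, 6))*(195 + u) = (-454 - 4/5*6**3)*(195 + 476) = (-454 - 4/5*216)*671 = (-454 - 864/5)*671 = -3134/5*671 = -2102914/5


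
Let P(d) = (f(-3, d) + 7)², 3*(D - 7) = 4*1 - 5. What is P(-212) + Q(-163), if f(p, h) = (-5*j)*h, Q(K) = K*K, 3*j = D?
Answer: 454267258/81 ≈ 5.6082e+6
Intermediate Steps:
D = 20/3 (D = 7 + (4*1 - 5)/3 = 7 + (4 - 5)/3 = 7 + (⅓)*(-1) = 7 - ⅓ = 20/3 ≈ 6.6667)
j = 20/9 (j = (⅓)*(20/3) = 20/9 ≈ 2.2222)
Q(K) = K²
f(p, h) = -100*h/9 (f(p, h) = (-5*20/9)*h = -100*h/9)
P(d) = (7 - 100*d/9)² (P(d) = (-100*d/9 + 7)² = (7 - 100*d/9)²)
P(-212) + Q(-163) = (-63 + 100*(-212))²/81 + (-163)² = (-63 - 21200)²/81 + 26569 = (1/81)*(-21263)² + 26569 = (1/81)*452115169 + 26569 = 452115169/81 + 26569 = 454267258/81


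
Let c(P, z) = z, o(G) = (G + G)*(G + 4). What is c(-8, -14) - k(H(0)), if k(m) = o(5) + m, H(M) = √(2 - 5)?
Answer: -104 - I*√3 ≈ -104.0 - 1.732*I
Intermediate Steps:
o(G) = 2*G*(4 + G) (o(G) = (2*G)*(4 + G) = 2*G*(4 + G))
H(M) = I*√3 (H(M) = √(-3) = I*√3)
k(m) = 90 + m (k(m) = 2*5*(4 + 5) + m = 2*5*9 + m = 90 + m)
c(-8, -14) - k(H(0)) = -14 - (90 + I*√3) = -14 + (-90 - I*√3) = -104 - I*√3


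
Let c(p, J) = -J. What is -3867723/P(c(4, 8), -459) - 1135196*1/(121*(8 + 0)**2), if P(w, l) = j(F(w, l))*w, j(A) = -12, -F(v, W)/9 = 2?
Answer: -156565759/3872 ≈ -40435.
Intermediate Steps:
F(v, W) = -18 (F(v, W) = -9*2 = -18)
P(w, l) = -12*w
-3867723/P(c(4, 8), -459) - 1135196*1/(121*(8 + 0)**2) = -3867723/((-(-12)*8)) - 1135196*1/(121*(8 + 0)**2) = -3867723/((-12*(-8))) - 1135196/((8*(-11))**2) = -3867723/96 - 1135196/((-88)**2) = -3867723*1/96 - 1135196/7744 = -1289241/32 - 1135196*1/7744 = -1289241/32 - 283799/1936 = -156565759/3872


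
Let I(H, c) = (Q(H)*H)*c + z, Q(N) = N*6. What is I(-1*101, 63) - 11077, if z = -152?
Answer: 3844749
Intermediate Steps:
Q(N) = 6*N
I(H, c) = -152 + 6*c*H**2 (I(H, c) = ((6*H)*H)*c - 152 = (6*H**2)*c - 152 = 6*c*H**2 - 152 = -152 + 6*c*H**2)
I(-1*101, 63) - 11077 = (-152 + 6*63*(-1*101)**2) - 11077 = (-152 + 6*63*(-101)**2) - 11077 = (-152 + 6*63*10201) - 11077 = (-152 + 3855978) - 11077 = 3855826 - 11077 = 3844749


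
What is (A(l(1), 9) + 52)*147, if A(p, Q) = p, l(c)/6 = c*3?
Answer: 10290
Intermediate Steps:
l(c) = 18*c (l(c) = 6*(c*3) = 6*(3*c) = 18*c)
(A(l(1), 9) + 52)*147 = (18*1 + 52)*147 = (18 + 52)*147 = 70*147 = 10290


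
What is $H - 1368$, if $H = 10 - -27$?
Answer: $-1331$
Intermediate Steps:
$H = 37$ ($H = 10 + 27 = 37$)
$H - 1368 = 37 - 1368 = -1331$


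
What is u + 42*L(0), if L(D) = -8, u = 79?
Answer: -257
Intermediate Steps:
u + 42*L(0) = 79 + 42*(-8) = 79 - 336 = -257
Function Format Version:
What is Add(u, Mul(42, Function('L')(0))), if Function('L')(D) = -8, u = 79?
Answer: -257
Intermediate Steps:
Add(u, Mul(42, Function('L')(0))) = Add(79, Mul(42, -8)) = Add(79, -336) = -257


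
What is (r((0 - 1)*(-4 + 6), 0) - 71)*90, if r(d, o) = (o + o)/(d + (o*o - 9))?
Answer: -6390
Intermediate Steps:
r(d, o) = 2*o/(-9 + d + o²) (r(d, o) = (2*o)/(d + (o² - 9)) = (2*o)/(d + (-9 + o²)) = (2*o)/(-9 + d + o²) = 2*o/(-9 + d + o²))
(r((0 - 1)*(-4 + 6), 0) - 71)*90 = (2*0/(-9 + (0 - 1)*(-4 + 6) + 0²) - 71)*90 = (2*0/(-9 - 1*2 + 0) - 71)*90 = (2*0/(-9 - 2 + 0) - 71)*90 = (2*0/(-11) - 71)*90 = (2*0*(-1/11) - 71)*90 = (0 - 71)*90 = -71*90 = -6390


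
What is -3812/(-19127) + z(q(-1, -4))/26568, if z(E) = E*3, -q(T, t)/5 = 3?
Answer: 11157389/56462904 ≈ 0.19761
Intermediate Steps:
q(T, t) = -15 (q(T, t) = -5*3 = -15)
z(E) = 3*E
-3812/(-19127) + z(q(-1, -4))/26568 = -3812/(-19127) + (3*(-15))/26568 = -3812*(-1/19127) - 45*1/26568 = 3812/19127 - 5/2952 = 11157389/56462904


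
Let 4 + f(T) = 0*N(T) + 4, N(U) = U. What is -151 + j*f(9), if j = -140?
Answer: -151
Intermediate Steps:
f(T) = 0 (f(T) = -4 + (0*T + 4) = -4 + (0 + 4) = -4 + 4 = 0)
-151 + j*f(9) = -151 - 140*0 = -151 + 0 = -151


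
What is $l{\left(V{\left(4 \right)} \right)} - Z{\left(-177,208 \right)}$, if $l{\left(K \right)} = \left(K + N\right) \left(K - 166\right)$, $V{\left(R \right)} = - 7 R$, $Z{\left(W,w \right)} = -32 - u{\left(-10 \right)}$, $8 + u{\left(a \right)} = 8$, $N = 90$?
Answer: $-11996$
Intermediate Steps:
$u{\left(a \right)} = 0$ ($u{\left(a \right)} = -8 + 8 = 0$)
$Z{\left(W,w \right)} = -32$ ($Z{\left(W,w \right)} = -32 - 0 = -32 + 0 = -32$)
$l{\left(K \right)} = \left(-166 + K\right) \left(90 + K\right)$ ($l{\left(K \right)} = \left(K + 90\right) \left(K - 166\right) = \left(90 + K\right) \left(-166 + K\right) = \left(-166 + K\right) \left(90 + K\right)$)
$l{\left(V{\left(4 \right)} \right)} - Z{\left(-177,208 \right)} = \left(-14940 + \left(\left(-7\right) 4\right)^{2} - 76 \left(\left(-7\right) 4\right)\right) - -32 = \left(-14940 + \left(-28\right)^{2} - -2128\right) + 32 = \left(-14940 + 784 + 2128\right) + 32 = -12028 + 32 = -11996$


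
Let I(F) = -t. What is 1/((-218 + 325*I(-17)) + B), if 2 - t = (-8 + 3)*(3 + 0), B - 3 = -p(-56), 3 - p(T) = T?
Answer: -1/5799 ≈ -0.00017244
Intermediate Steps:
p(T) = 3 - T
B = -56 (B = 3 - (3 - 1*(-56)) = 3 - (3 + 56) = 3 - 1*59 = 3 - 59 = -56)
t = 17 (t = 2 - (-8 + 3)*(3 + 0) = 2 - (-5)*3 = 2 - 1*(-15) = 2 + 15 = 17)
I(F) = -17 (I(F) = -1*17 = -17)
1/((-218 + 325*I(-17)) + B) = 1/((-218 + 325*(-17)) - 56) = 1/((-218 - 5525) - 56) = 1/(-5743 - 56) = 1/(-5799) = -1/5799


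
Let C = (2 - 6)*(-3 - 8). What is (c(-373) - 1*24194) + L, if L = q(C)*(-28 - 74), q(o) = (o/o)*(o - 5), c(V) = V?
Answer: -28545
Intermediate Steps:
C = 44 (C = -4*(-11) = 44)
q(o) = -5 + o (q(o) = 1*(-5 + o) = -5 + o)
L = -3978 (L = (-5 + 44)*(-28 - 74) = 39*(-102) = -3978)
(c(-373) - 1*24194) + L = (-373 - 1*24194) - 3978 = (-373 - 24194) - 3978 = -24567 - 3978 = -28545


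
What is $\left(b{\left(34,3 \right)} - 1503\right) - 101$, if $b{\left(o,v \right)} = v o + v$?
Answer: $-1499$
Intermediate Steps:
$b{\left(o,v \right)} = v + o v$ ($b{\left(o,v \right)} = o v + v = v + o v$)
$\left(b{\left(34,3 \right)} - 1503\right) - 101 = \left(3 \left(1 + 34\right) - 1503\right) - 101 = \left(3 \cdot 35 - 1503\right) - 101 = \left(105 - 1503\right) - 101 = -1398 - 101 = -1499$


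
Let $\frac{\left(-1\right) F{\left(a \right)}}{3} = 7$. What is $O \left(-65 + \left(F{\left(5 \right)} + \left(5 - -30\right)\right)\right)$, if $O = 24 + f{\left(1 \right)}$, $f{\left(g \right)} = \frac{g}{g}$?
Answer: $-1275$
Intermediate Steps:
$f{\left(g \right)} = 1$
$F{\left(a \right)} = -21$ ($F{\left(a \right)} = \left(-3\right) 7 = -21$)
$O = 25$ ($O = 24 + 1 = 25$)
$O \left(-65 + \left(F{\left(5 \right)} + \left(5 - -30\right)\right)\right) = 25 \left(-65 + \left(-21 + \left(5 - -30\right)\right)\right) = 25 \left(-65 + \left(-21 + \left(5 + 30\right)\right)\right) = 25 \left(-65 + \left(-21 + 35\right)\right) = 25 \left(-65 + 14\right) = 25 \left(-51\right) = -1275$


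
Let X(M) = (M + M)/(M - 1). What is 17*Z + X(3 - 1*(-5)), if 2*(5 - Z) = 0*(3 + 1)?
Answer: 611/7 ≈ 87.286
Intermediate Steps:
Z = 5 (Z = 5 - 0*(3 + 1) = 5 - 0*4 = 5 - 1/2*0 = 5 + 0 = 5)
X(M) = 2*M/(-1 + M) (X(M) = (2*M)/(-1 + M) = 2*M/(-1 + M))
17*Z + X(3 - 1*(-5)) = 17*5 + 2*(3 - 1*(-5))/(-1 + (3 - 1*(-5))) = 85 + 2*(3 + 5)/(-1 + (3 + 5)) = 85 + 2*8/(-1 + 8) = 85 + 2*8/7 = 85 + 2*8*(1/7) = 85 + 16/7 = 611/7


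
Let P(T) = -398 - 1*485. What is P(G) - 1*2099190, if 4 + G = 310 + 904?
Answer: -2100073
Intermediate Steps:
G = 1210 (G = -4 + (310 + 904) = -4 + 1214 = 1210)
P(T) = -883 (P(T) = -398 - 485 = -883)
P(G) - 1*2099190 = -883 - 1*2099190 = -883 - 2099190 = -2100073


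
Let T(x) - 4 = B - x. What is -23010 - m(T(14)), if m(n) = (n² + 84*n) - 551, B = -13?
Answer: -21056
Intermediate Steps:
T(x) = -9 - x (T(x) = 4 + (-13 - x) = -9 - x)
m(n) = -551 + n² + 84*n
-23010 - m(T(14)) = -23010 - (-551 + (-9 - 1*14)² + 84*(-9 - 1*14)) = -23010 - (-551 + (-9 - 14)² + 84*(-9 - 14)) = -23010 - (-551 + (-23)² + 84*(-23)) = -23010 - (-551 + 529 - 1932) = -23010 - 1*(-1954) = -23010 + 1954 = -21056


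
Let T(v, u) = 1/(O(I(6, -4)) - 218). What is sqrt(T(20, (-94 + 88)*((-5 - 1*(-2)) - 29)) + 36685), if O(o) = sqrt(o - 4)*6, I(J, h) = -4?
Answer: sqrt(36685 - 1/(218 - 12*I*sqrt(2))) ≈ 191.53 - 0.e-6*I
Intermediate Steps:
O(o) = 6*sqrt(-4 + o) (O(o) = sqrt(-4 + o)*6 = 6*sqrt(-4 + o))
T(v, u) = 1/(-218 + 12*I*sqrt(2)) (T(v, u) = 1/(6*sqrt(-4 - 4) - 218) = 1/(6*sqrt(-8) - 218) = 1/(6*(2*I*sqrt(2)) - 218) = 1/(12*I*sqrt(2) - 218) = 1/(-218 + 12*I*sqrt(2)))
sqrt(T(20, (-94 + 88)*((-5 - 1*(-2)) - 29)) + 36685) = sqrt((-109/23906 - 3*I*sqrt(2)/11953) + 36685) = sqrt(876991501/23906 - 3*I*sqrt(2)/11953)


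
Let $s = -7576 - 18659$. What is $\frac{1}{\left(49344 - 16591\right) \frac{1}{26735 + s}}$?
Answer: $\frac{500}{32753} \approx 0.015266$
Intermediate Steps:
$s = -26235$
$\frac{1}{\left(49344 - 16591\right) \frac{1}{26735 + s}} = \frac{1}{\left(49344 - 16591\right) \frac{1}{26735 - 26235}} = \frac{1}{32753 \cdot \frac{1}{500}} = \frac{1}{\frac{32753}{500}} = \frac{500}{32753}$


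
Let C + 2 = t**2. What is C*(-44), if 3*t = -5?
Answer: -308/9 ≈ -34.222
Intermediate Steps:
t = -5/3 (t = (1/3)*(-5) = -5/3 ≈ -1.6667)
C = 7/9 (C = -2 + (-5/3)**2 = -2 + 25/9 = 7/9 ≈ 0.77778)
C*(-44) = (7/9)*(-44) = -308/9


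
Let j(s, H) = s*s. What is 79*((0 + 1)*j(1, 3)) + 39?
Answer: 118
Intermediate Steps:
j(s, H) = s²
79*((0 + 1)*j(1, 3)) + 39 = 79*((0 + 1)*1²) + 39 = 79*(1*1) + 39 = 79*1 + 39 = 79 + 39 = 118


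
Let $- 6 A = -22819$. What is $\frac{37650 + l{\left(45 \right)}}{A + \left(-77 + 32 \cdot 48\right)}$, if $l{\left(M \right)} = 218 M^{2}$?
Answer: $\frac{2874600}{31573} \approx 91.046$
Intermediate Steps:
$A = \frac{22819}{6}$ ($A = \left(- \frac{1}{6}\right) \left(-22819\right) = \frac{22819}{6} \approx 3803.2$)
$\frac{37650 + l{\left(45 \right)}}{A + \left(-77 + 32 \cdot 48\right)} = \frac{37650 + 218 \cdot 45^{2}}{\frac{22819}{6} + \left(-77 + 32 \cdot 48\right)} = \frac{37650 + 218 \cdot 2025}{\frac{22819}{6} + \left(-77 + 1536\right)} = \frac{37650 + 441450}{\frac{22819}{6} + 1459} = \frac{479100}{\frac{31573}{6}} = 479100 \cdot \frac{6}{31573} = \frac{2874600}{31573}$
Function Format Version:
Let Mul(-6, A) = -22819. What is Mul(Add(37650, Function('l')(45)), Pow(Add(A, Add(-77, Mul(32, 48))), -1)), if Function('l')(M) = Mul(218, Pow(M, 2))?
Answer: Rational(2874600, 31573) ≈ 91.046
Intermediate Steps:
A = Rational(22819, 6) (A = Mul(Rational(-1, 6), -22819) = Rational(22819, 6) ≈ 3803.2)
Mul(Add(37650, Function('l')(45)), Pow(Add(A, Add(-77, Mul(32, 48))), -1)) = Mul(Add(37650, Mul(218, Pow(45, 2))), Pow(Add(Rational(22819, 6), Add(-77, Mul(32, 48))), -1)) = Mul(Add(37650, Mul(218, 2025)), Pow(Add(Rational(22819, 6), Add(-77, 1536)), -1)) = Mul(Add(37650, 441450), Pow(Add(Rational(22819, 6), 1459), -1)) = Mul(479100, Pow(Rational(31573, 6), -1)) = Mul(479100, Rational(6, 31573)) = Rational(2874600, 31573)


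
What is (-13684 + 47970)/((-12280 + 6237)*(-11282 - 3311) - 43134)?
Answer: 34286/88142365 ≈ 0.00038898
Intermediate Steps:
(-13684 + 47970)/((-12280 + 6237)*(-11282 - 3311) - 43134) = 34286/(-6043*(-14593) - 43134) = 34286/(88185499 - 43134) = 34286/88142365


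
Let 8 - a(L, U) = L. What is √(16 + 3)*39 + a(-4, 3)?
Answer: 12 + 39*√19 ≈ 182.00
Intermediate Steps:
a(L, U) = 8 - L
√(16 + 3)*39 + a(-4, 3) = √(16 + 3)*39 + (8 - 1*(-4)) = √19*39 + (8 + 4) = 39*√19 + 12 = 12 + 39*√19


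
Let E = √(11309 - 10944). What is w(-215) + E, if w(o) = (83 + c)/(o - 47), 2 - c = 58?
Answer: -27/262 + √365 ≈ 19.002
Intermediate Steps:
c = -56 (c = 2 - 1*58 = 2 - 58 = -56)
w(o) = 27/(-47 + o) (w(o) = (83 - 56)/(o - 47) = 27/(-47 + o))
E = √365 ≈ 19.105
w(-215) + E = 27/(-47 - 215) + √365 = 27/(-262) + √365 = 27*(-1/262) + √365 = -27/262 + √365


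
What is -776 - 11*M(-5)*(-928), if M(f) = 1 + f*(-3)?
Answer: 162552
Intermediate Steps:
M(f) = 1 - 3*f
-776 - 11*M(-5)*(-928) = -776 - 11*(1 - 3*(-5))*(-928) = -776 - 11*(1 + 15)*(-928) = -776 - 11*16*(-928) = -776 - 176*(-928) = -776 + 163328 = 162552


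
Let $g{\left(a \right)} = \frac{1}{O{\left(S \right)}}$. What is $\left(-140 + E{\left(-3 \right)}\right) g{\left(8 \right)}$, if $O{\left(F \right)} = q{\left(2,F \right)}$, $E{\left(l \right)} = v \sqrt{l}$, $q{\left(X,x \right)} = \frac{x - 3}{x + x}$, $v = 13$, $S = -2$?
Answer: $-112 + \frac{52 i \sqrt{3}}{5} \approx -112.0 + 18.013 i$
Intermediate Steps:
$q{\left(X,x \right)} = \frac{-3 + x}{2 x}$
$E{\left(l \right)} = 13 \sqrt{l}$
$O{\left(F \right)} = \frac{-3 + F}{2 F}$
$g{\left(a \right)} = \frac{4}{5}$ ($g{\left(a \right)} = \frac{1}{\frac{1}{2} \frac{1}{-2} \left(-3 - 2\right)} = \frac{1}{\frac{1}{2} \left(- \frac{1}{2}\right) \left(-5\right)} = \frac{1}{\frac{5}{4}} = \frac{4}{5}$)
$\left(-140 + E{\left(-3 \right)}\right) g{\left(8 \right)} = \left(-140 + 13 \sqrt{-3}\right) \frac{4}{5} = \left(-140 + 13 i \sqrt{3}\right) \frac{4}{5} = -112 + \frac{52 i \sqrt{3}}{5}$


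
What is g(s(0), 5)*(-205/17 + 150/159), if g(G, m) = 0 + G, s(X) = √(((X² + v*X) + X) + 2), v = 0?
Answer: -10015*√2/901 ≈ -15.720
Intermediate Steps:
s(X) = √(2 + X + X²) (s(X) = √(((X² + 0*X) + X) + 2) = √(((X² + 0) + X) + 2) = √((X² + X) + 2) = √((X + X²) + 2) = √(2 + X + X²))
g(G, m) = G
g(s(0), 5)*(-205/17 + 150/159) = √(2 + 0 + 0²)*(-205/17 + 150/159) = √(2 + 0 + 0)*(-205*1/17 + 150*(1/159)) = √2*(-205/17 + 50/53) = √2*(-10015/901) = -10015*√2/901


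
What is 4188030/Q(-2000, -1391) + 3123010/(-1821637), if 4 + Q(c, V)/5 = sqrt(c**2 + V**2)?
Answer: -12431386419562/10811169674005 + 837606*sqrt(5934881)/5934865 ≈ 342.67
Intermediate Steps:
Q(c, V) = -20 + 5*sqrt(V**2 + c**2) (Q(c, V) = -20 + 5*sqrt(c**2 + V**2) = -20 + 5*sqrt(V**2 + c**2))
4188030/Q(-2000, -1391) + 3123010/(-1821637) = 4188030/(-20 + 5*sqrt((-1391)**2 + (-2000)**2)) + 3123010/(-1821637) = 4188030/(-20 + 5*sqrt(1934881 + 4000000)) + 3123010*(-1/1821637) = 4188030/(-20 + 5*sqrt(5934881)) - 3123010/1821637 = -3123010/1821637 + 4188030/(-20 + 5*sqrt(5934881))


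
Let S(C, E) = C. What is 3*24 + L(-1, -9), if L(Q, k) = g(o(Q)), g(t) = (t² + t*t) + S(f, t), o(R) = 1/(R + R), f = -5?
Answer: 135/2 ≈ 67.500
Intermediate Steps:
o(R) = 1/(2*R)
g(t) = -5 + 2*t² (g(t) = (t² + t*t) - 5 = (t² + t²) - 5 = 2*t² - 5 = -5 + 2*t²)
L(Q, k) = -5 + 1/(2*Q²) (L(Q, k) = -5 + 2*(1/(2*Q))² = -5 + 2*(1/(4*Q²)) = -5 + 1/(2*Q²))
3*24 + L(-1, -9) = 3*24 + (-5 + (½)/(-1)²) = 72 + (-5 + (½)*1) = 72 + (-5 + ½) = 72 - 9/2 = 135/2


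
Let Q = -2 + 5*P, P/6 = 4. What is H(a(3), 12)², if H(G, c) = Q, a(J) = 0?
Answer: 13924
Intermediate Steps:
P = 24 (P = 6*4 = 24)
Q = 118 (Q = -2 + 5*24 = -2 + 120 = 118)
H(G, c) = 118
H(a(3), 12)² = 118² = 13924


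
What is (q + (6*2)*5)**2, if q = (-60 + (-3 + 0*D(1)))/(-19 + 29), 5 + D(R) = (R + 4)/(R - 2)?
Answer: 288369/100 ≈ 2883.7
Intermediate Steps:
D(R) = -5 + (4 + R)/(-2 + R) (D(R) = -5 + (R + 4)/(R - 2) = -5 + (4 + R)/(-2 + R))
q = -63/10 (q = (-60 + (-3 + 0*(2*(7 - 2*1)/(-2 + 1))))/(-19 + 29) = (-60 + (-3 + 0*(2*(7 - 2)/(-1))))/10 = (-60 + (-3 + 0*(2*(-1)*5)))*(1/10) = (-60 + (-3 + 0*(-10)))*(1/10) = (-60 + (-3 + 0))*(1/10) = (-60 - 3)*(1/10) = -63*1/10 = -63/10 ≈ -6.3000)
(q + (6*2)*5)**2 = (-63/10 + (6*2)*5)**2 = (-63/10 + 12*5)**2 = (-63/10 + 60)**2 = (537/10)**2 = 288369/100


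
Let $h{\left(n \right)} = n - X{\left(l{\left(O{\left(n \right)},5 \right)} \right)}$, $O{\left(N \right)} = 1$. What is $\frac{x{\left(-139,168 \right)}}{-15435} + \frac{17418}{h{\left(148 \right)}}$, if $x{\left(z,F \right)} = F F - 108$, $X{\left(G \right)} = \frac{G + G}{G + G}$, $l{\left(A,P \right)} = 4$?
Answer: $\frac{200086}{1715} \approx 116.67$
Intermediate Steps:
$X{\left(G \right)} = 1$ ($X{\left(G \right)} = \frac{2 G}{2 G} = 2 G \frac{1}{2 G} = 1$)
$x{\left(z,F \right)} = -108 + F^{2}$ ($x{\left(z,F \right)} = F^{2} - 108 = -108 + F^{2}$)
$h{\left(n \right)} = -1 + n$ ($h{\left(n \right)} = n - 1 = -1 + n$)
$\frac{x{\left(-139,168 \right)}}{-15435} + \frac{17418}{h{\left(148 \right)}} = \frac{-108 + 168^{2}}{-15435} + \frac{17418}{-1 + 148} = \left(-108 + 28224\right) \left(- \frac{1}{15435}\right) + \frac{17418}{147} = 28116 \left(- \frac{1}{15435}\right) + 17418 \cdot \frac{1}{147} = - \frac{3124}{1715} + \frac{5806}{49} = \frac{200086}{1715}$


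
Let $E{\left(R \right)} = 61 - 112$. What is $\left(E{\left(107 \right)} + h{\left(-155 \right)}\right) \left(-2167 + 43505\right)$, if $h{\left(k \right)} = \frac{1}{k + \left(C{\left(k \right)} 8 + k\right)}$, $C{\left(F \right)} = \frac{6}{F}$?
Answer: $- \frac{50704219357}{24049} \approx -2.1084 \cdot 10^{6}$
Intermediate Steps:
$E{\left(R \right)} = -51$ ($E{\left(R \right)} = 61 - 112 = -51$)
$h{\left(k \right)} = \frac{1}{2 k + \frac{48}{k}}$ ($h{\left(k \right)} = \frac{1}{k + \left(\frac{6}{k} 8 + k\right)} = \frac{1}{k + \left(\frac{48}{k} + k\right)} = \frac{1}{k + \left(k + \frac{48}{k}\right)} = \frac{1}{2 k + \frac{48}{k}}$)
$\left(E{\left(107 \right)} + h{\left(-155 \right)}\right) \left(-2167 + 43505\right) = \left(-51 + \frac{1}{2} \left(-155\right) \frac{1}{24 + \left(-155\right)^{2}}\right) \left(-2167 + 43505\right) = \left(-51 + \frac{1}{2} \left(-155\right) \frac{1}{24 + 24025}\right) 41338 = \left(-51 + \frac{1}{2} \left(-155\right) \frac{1}{24049}\right) 41338 = \left(-51 - \frac{155}{48098}\right) 41338 = \left(- \frac{2453153}{48098}\right) 41338 = - \frac{50704219357}{24049}$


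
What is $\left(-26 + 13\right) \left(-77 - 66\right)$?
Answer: $1859$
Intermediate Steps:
$\left(-26 + 13\right) \left(-77 - 66\right) = \left(-13\right) \left(-143\right) = 1859$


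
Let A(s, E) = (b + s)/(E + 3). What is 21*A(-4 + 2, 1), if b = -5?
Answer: -147/4 ≈ -36.750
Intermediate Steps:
A(s, E) = (-5 + s)/(3 + E) (A(s, E) = (-5 + s)/(E + 3) = (-5 + s)/(3 + E))
21*A(-4 + 2, 1) = 21*((-5 + (-4 + 2))/(3 + 1)) = 21*((-5 - 2)/4) = 21*((¼)*(-7)) = 21*(-7/4) = -147/4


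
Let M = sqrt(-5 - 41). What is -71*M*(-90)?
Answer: 6390*I*sqrt(46) ≈ 43339.0*I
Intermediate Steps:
M = I*sqrt(46) (M = sqrt(-46) = I*sqrt(46) ≈ 6.7823*I)
-71*M*(-90) = -71*I*sqrt(46)*(-90) = 6390*I*sqrt(46)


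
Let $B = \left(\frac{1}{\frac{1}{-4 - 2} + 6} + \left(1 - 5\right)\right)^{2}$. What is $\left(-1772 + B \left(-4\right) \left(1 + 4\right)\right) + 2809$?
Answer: $\frac{182241}{245} \approx 743.84$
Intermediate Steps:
$B = \frac{17956}{1225}$ ($B = \left(\frac{1}{\frac{1}{-6} + 6} - 4\right)^{2} = \left(\frac{1}{- \frac{1}{6} + 6} - 4\right)^{2} = \left(\frac{1}{\frac{35}{6}} - 4\right)^{2} = \left(\frac{6}{35} - 4\right)^{2} = \left(- \frac{134}{35}\right)^{2} = \frac{17956}{1225} \approx 14.658$)
$\left(-1772 + B \left(-4\right) \left(1 + 4\right)\right) + 2809 = \left(-1772 + \frac{17956}{1225} \left(-4\right) \left(1 + 4\right)\right) + 2809 = \left(-1772 - \frac{71824}{245}\right) + 2809 = - \frac{505964}{245} + 2809 = \frac{182241}{245}$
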